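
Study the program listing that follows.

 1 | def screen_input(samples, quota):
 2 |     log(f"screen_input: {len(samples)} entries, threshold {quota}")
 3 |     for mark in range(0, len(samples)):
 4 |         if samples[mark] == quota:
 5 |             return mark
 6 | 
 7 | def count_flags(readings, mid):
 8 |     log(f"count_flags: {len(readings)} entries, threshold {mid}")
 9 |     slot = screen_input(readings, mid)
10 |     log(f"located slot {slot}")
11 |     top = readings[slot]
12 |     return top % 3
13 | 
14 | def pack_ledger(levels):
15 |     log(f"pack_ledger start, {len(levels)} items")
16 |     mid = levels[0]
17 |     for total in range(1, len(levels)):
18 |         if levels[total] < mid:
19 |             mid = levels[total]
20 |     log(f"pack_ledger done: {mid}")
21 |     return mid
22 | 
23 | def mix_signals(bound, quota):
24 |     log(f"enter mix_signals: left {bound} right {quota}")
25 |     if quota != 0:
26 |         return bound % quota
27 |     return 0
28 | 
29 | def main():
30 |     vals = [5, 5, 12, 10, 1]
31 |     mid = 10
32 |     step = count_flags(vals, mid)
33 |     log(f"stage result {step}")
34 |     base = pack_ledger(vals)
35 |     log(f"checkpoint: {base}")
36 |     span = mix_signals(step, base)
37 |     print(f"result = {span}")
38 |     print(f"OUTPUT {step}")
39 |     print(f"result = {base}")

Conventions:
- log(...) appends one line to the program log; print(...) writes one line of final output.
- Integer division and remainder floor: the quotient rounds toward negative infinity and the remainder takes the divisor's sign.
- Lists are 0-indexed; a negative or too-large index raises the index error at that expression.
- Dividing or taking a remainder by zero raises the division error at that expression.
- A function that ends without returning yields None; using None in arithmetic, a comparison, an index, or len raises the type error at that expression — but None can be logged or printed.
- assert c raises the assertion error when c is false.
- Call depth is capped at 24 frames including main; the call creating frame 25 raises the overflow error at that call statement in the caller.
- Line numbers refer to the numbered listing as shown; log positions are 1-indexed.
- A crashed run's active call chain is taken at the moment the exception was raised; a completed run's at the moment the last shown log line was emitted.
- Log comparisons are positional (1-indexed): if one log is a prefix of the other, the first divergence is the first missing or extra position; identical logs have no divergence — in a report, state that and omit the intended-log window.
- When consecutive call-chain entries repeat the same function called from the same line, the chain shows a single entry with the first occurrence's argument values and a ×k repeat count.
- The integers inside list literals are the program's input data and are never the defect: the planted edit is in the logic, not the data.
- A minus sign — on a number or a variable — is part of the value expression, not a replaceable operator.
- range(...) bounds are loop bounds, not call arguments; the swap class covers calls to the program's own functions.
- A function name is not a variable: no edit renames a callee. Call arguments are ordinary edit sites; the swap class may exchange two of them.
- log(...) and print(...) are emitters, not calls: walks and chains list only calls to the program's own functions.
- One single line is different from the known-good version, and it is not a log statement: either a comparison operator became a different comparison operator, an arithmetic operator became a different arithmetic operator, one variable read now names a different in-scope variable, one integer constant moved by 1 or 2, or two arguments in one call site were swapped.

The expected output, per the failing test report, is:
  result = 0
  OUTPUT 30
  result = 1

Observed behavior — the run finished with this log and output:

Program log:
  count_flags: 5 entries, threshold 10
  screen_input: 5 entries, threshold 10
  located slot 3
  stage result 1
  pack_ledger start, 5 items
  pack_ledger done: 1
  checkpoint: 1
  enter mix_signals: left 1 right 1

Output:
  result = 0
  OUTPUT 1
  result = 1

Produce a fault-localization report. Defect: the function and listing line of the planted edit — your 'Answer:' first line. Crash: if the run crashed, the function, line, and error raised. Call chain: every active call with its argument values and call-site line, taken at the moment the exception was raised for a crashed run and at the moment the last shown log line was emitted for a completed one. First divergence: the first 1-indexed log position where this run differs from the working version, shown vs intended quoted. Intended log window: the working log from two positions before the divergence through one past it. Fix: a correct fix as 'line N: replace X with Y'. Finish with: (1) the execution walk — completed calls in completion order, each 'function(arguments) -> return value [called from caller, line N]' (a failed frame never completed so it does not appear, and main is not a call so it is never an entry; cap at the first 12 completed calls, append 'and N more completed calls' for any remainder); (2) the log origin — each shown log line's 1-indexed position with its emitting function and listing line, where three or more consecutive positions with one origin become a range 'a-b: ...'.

Answer: the defect is in count_flags at line 12.
Key observation: Everything matches until log position 4, which reads 'stage result 1' in place of 'stage result 30'.
Call chain: main -> mix_signals(1, 1) (called at line 36).
First divergence: position 4; shown 'stage result 1' vs intended 'stage result 30'.
Intended log window:
  2: screen_input: 5 entries, threshold 10
  3: located slot 3
  4: stage result 30
  5: pack_ledger start, 5 items
Execution walk:
  screen_input([5, 5, 12, 10, 1], 10) -> 3  [called from count_flags, line 9]
  count_flags([5, 5, 12, 10, 1], 10) -> 1  [called from main, line 32]
  pack_ledger([5, 5, 12, 10, 1]) -> 1  [called from main, line 34]
  mix_signals(1, 1) -> 0  [called from main, line 36]
Log line origins:
  1: from count_flags, line 8
  2: from screen_input, line 2
  3: from count_flags, line 10
  4: from main, line 33
  5: from pack_ledger, line 15
  6: from pack_ledger, line 20
  7: from main, line 35
  8: from mix_signals, line 24
A correct fix: line 12: replace `%` with `*`.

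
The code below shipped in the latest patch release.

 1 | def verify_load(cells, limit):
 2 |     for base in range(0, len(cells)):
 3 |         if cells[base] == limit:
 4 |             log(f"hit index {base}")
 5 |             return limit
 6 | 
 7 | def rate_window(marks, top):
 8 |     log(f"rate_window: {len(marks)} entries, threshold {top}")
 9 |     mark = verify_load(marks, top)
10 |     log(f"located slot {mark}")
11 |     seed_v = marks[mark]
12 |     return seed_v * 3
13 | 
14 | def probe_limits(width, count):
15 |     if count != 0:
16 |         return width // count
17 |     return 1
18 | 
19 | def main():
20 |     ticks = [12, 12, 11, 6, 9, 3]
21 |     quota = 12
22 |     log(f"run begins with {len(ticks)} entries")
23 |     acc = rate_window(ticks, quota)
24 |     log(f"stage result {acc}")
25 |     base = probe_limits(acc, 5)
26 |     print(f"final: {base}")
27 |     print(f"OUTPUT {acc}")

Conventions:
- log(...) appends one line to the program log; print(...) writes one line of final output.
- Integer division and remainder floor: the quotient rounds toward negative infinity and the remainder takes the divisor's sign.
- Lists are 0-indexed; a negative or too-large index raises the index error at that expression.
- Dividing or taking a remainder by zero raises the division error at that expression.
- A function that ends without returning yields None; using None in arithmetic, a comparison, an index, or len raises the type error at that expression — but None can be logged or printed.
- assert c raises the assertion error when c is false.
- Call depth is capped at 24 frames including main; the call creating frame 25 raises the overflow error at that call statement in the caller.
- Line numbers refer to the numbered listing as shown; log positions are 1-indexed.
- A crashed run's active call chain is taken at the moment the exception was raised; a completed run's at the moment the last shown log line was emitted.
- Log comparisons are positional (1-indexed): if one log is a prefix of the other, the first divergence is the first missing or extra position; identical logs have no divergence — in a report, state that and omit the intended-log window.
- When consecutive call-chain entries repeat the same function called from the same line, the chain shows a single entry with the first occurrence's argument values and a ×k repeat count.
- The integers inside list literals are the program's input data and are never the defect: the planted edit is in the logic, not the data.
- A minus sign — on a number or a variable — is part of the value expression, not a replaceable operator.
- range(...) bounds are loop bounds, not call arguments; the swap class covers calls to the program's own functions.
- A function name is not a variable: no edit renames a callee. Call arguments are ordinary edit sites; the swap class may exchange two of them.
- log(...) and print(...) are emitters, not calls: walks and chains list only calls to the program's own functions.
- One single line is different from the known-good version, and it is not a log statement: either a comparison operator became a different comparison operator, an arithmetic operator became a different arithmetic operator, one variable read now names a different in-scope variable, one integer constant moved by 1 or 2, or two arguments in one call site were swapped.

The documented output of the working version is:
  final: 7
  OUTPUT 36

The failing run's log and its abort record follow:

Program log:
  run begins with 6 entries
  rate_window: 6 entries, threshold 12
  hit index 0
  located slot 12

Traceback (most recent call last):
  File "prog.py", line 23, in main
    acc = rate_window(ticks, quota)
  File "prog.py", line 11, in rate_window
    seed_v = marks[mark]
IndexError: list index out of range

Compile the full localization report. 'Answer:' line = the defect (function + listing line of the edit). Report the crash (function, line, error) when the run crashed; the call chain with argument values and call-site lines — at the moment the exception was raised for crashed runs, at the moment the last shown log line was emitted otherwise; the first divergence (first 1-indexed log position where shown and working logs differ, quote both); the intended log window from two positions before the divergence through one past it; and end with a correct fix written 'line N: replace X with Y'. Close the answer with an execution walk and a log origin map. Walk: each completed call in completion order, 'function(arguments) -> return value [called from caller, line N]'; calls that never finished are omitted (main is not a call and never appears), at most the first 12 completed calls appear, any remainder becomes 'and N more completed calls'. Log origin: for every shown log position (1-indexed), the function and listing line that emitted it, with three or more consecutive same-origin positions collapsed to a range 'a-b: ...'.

Answer: the defect is in verify_load at line 5.
Key observation: The earliest visible damage is log position 4 — 'located slot 12' rather than the intended 'located slot 0'.
Crash: rate_window, line 11, IndexError.
Call chain: main -> rate_window([12, 12, 11, 6, 9, 3], 12) (called at line 23).
First divergence: position 4 — the shown line 'located slot 12' should read 'located slot 0'.
Intended log window:
  2: rate_window: 6 entries, threshold 12
  3: hit index 0
  4: located slot 0
  5: stage result 36
Execution walk:
  verify_load([12, 12, 11, 6, 9, 3], 12) -> 12  [called from rate_window, line 9]
Log origins:
  1: from main, line 22
  2: from rate_window, line 8
  3: from verify_load, line 4
  4: from rate_window, line 10
A correct fix: line 5: replace `limit` with `base`.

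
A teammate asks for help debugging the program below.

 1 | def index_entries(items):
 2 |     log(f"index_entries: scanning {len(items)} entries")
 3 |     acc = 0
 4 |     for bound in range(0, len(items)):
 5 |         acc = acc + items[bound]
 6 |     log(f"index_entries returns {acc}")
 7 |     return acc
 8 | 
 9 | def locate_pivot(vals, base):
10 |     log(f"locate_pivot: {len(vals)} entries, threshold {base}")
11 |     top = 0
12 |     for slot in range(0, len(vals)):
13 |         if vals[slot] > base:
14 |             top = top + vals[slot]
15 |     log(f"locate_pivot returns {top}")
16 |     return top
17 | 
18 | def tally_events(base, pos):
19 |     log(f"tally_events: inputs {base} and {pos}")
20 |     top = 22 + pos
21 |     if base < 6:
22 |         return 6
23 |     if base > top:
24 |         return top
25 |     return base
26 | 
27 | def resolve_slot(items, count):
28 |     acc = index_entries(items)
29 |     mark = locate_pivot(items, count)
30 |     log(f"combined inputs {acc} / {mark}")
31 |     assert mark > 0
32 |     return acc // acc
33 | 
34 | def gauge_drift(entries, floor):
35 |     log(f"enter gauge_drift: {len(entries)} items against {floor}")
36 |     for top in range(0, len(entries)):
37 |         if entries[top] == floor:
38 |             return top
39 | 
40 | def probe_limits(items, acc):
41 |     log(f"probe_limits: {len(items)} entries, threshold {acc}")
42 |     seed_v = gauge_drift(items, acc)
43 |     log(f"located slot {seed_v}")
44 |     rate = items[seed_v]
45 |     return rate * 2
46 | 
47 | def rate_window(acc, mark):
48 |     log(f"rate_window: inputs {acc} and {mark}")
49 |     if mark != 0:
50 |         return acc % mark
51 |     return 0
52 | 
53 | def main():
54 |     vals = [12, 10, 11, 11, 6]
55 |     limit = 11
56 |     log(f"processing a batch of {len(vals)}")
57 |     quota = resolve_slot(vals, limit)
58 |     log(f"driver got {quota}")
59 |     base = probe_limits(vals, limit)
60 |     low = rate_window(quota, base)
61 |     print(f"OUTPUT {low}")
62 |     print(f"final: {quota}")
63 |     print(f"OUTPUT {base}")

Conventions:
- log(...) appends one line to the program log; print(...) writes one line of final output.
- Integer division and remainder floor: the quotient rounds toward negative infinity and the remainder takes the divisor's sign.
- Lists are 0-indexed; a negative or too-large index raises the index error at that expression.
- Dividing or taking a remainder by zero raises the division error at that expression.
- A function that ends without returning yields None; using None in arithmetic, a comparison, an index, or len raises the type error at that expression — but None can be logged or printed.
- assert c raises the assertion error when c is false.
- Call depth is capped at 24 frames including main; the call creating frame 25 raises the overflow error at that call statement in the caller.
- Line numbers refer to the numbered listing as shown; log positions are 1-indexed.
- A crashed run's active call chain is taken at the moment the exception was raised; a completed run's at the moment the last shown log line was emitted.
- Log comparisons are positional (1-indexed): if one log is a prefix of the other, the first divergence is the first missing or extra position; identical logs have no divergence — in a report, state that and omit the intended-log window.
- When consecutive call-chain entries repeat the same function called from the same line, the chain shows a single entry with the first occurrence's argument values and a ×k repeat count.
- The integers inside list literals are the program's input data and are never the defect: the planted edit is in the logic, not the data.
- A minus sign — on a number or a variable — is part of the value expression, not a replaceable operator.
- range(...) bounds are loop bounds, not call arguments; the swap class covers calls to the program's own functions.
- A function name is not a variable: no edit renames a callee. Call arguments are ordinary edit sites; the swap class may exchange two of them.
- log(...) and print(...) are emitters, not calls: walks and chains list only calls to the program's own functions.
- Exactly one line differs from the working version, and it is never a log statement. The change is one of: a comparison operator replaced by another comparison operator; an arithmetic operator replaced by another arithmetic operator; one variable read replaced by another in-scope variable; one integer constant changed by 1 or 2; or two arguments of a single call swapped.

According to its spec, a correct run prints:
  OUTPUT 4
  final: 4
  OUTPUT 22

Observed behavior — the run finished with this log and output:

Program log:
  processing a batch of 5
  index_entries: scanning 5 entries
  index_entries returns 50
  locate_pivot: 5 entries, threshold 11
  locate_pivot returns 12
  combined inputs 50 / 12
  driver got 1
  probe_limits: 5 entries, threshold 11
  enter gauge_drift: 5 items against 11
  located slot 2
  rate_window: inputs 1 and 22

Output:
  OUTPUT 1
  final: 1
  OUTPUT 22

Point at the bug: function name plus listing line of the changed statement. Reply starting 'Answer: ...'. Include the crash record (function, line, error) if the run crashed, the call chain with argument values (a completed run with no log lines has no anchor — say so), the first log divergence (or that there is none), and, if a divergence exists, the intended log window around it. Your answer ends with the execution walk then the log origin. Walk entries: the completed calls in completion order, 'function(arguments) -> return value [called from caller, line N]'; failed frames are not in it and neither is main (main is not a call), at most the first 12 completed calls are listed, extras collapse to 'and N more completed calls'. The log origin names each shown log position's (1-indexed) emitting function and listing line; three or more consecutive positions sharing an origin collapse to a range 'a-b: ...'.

Answer: the defect is in resolve_slot at line 32.
Core observation: Everything matches until log position 7, which reads 'driver got 1' in place of 'driver got 4'.
Call chain: main -> rate_window(1, 22) (called at line 60).
First divergence: position 7 — shown 'driver got 1', intended 'driver got 4'.
Intended log window:
  5: locate_pivot returns 12
  6: combined inputs 50 / 12
  7: driver got 4
  8: probe_limits: 5 entries, threshold 11
Execution walk:
  index_entries([12, 10, 11, 11, 6]) -> 50  [called from resolve_slot, line 28]
  locate_pivot([12, 10, 11, 11, 6], 11) -> 12  [called from resolve_slot, line 29]
  resolve_slot([12, 10, 11, 11, 6], 11) -> 1  [called from main, line 57]
  gauge_drift([12, 10, 11, 11, 6], 11) -> 2  [called from probe_limits, line 42]
  probe_limits([12, 10, 11, 11, 6], 11) -> 22  [called from main, line 59]
  rate_window(1, 22) -> 1  [called from main, line 60]
Log origins:
  1 — main, line 56
  2 — index_entries, line 2
  3 — index_entries, line 6
  4 — locate_pivot, line 10
  5 — locate_pivot, line 15
  6 — resolve_slot, line 30
  7 — main, line 58
  8 — probe_limits, line 41
  9 — gauge_drift, line 35
  10 — probe_limits, line 43
  11 — rate_window, line 48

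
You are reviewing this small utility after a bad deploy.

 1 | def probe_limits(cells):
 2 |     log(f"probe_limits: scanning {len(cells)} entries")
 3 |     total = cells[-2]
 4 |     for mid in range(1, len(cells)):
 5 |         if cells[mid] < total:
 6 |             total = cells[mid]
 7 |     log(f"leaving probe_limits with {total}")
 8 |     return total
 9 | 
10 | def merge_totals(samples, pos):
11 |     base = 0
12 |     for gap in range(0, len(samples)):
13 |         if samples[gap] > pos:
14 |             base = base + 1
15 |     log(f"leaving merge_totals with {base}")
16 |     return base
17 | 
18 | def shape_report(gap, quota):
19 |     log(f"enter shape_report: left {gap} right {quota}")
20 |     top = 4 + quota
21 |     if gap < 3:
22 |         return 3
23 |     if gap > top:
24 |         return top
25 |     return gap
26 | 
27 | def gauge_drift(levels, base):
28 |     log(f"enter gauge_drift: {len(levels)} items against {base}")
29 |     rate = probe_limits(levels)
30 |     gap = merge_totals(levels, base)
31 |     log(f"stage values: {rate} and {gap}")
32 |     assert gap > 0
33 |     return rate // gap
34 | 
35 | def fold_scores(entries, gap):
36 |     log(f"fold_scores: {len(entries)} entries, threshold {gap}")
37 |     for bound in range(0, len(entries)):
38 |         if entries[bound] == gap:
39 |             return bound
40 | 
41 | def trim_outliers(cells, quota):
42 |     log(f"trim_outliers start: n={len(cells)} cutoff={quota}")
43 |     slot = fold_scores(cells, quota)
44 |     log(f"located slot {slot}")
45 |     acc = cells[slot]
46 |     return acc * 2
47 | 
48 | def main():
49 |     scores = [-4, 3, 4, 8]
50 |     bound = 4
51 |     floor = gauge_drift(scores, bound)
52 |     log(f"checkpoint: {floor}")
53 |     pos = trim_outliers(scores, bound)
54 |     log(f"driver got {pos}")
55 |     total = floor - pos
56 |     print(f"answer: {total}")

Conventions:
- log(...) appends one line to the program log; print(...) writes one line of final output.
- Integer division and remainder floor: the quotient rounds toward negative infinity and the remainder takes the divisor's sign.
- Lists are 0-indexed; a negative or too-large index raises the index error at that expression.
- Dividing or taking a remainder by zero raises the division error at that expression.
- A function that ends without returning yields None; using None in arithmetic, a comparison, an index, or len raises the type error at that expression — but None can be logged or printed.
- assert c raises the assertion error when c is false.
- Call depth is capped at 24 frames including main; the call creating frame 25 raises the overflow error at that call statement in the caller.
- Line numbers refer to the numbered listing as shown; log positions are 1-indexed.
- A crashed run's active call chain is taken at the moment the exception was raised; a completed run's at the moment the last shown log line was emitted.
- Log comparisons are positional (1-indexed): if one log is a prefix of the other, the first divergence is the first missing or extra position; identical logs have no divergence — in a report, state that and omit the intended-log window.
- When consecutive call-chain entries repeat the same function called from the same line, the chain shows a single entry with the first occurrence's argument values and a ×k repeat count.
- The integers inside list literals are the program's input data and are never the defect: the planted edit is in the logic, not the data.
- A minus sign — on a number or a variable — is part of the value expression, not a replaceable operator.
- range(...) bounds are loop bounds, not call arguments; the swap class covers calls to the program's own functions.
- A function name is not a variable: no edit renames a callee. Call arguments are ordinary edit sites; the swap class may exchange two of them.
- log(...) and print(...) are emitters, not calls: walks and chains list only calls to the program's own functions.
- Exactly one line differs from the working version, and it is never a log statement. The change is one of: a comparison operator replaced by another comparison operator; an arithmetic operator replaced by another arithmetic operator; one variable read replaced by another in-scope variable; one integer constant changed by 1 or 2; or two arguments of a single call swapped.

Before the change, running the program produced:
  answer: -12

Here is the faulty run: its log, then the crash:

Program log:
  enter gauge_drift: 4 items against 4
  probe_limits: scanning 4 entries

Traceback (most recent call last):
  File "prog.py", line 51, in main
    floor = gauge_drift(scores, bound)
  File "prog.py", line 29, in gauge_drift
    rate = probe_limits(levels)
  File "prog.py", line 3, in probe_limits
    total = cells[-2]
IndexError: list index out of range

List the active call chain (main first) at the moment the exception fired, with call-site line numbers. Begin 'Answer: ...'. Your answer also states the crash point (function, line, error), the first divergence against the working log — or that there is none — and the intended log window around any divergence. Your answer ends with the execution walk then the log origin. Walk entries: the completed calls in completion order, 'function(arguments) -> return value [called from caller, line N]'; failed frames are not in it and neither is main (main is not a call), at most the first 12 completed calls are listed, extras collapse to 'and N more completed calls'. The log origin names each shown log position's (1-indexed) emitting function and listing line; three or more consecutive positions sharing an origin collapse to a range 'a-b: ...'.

Answer: main -> gauge_drift (called at line 51) -> probe_limits (called at line 29).
Key observation: The faulty run's log stops after 2 lines; the working version's next line would be 'leaving probe_limits with -4'.
Crash: probe_limits, line 3, IndexError.
First divergence: position 3 (shown log ended at 2 lines; the working version continues: 'leaving probe_limits with -4').
Intended log window:
  1: enter gauge_drift: 4 items against 4
  2: probe_limits: scanning 4 entries
  3: leaving probe_limits with -4
  4: leaving merge_totals with 1
Execution walk:
  (no call completed)
Log origins:
  1: logged in gauge_drift at line 28
  2: logged in probe_limits at line 2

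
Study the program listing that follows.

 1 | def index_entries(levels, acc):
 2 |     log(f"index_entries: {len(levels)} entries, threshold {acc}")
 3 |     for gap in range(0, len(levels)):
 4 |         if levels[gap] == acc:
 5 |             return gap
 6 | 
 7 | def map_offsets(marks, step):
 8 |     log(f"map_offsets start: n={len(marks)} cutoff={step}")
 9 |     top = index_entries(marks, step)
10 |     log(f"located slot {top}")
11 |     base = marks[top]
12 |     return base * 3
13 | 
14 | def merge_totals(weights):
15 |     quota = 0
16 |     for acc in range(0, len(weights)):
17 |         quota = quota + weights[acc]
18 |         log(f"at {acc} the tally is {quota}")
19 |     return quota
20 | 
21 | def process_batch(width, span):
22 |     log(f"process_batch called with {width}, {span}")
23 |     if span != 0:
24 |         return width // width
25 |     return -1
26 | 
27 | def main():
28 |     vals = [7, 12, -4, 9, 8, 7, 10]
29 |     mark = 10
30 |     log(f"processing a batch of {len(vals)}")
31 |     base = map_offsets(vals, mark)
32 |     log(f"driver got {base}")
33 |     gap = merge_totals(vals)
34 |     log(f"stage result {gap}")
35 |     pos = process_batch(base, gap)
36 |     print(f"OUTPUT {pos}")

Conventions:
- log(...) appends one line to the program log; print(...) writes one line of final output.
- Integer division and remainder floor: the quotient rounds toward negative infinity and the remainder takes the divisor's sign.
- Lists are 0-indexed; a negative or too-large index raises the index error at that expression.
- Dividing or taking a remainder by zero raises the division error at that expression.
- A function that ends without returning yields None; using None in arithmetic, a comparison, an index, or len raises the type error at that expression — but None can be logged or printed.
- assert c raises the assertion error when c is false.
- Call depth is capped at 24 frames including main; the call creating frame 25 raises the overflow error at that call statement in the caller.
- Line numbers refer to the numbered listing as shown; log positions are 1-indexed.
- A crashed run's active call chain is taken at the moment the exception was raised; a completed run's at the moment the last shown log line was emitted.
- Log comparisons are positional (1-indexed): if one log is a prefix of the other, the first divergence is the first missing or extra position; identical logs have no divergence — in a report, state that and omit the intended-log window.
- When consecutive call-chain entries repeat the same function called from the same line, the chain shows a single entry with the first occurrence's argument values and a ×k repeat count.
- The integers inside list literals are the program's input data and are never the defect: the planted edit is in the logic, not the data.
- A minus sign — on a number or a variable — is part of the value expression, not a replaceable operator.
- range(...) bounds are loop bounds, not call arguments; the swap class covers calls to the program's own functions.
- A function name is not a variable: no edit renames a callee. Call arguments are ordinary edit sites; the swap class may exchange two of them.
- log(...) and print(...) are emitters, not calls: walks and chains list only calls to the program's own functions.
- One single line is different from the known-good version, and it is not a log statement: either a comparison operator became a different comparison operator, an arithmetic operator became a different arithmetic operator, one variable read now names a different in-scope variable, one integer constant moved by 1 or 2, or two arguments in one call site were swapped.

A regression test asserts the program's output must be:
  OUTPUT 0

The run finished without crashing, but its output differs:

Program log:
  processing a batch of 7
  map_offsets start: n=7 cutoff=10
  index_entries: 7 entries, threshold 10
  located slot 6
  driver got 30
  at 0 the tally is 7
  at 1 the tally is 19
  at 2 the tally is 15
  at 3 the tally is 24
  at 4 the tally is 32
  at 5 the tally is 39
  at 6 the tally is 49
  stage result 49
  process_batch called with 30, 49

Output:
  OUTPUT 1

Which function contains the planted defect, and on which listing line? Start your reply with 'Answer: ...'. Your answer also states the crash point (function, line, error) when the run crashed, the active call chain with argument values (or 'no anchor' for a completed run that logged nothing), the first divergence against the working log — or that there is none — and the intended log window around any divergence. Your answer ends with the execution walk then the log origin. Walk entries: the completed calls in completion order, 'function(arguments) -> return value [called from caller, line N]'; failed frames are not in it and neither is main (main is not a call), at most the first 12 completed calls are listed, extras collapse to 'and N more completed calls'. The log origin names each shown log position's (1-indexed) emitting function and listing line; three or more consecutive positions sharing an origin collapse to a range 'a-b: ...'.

Answer: the defect is in process_batch at line 24.
The tell: Nothing in the log betrays the bug — only the output does.
Call chain: main -> process_batch(30, 49) (called at line 35).
First divergence: there is none — every log position agrees.
Execution walk:
  index_entries([7, 12, -4, 9, 8, 7, 10], 10) -> 6  [called from map_offsets, line 9]
  map_offsets([7, 12, -4, 9, 8, 7, 10], 10) -> 30  [called from main, line 31]
  merge_totals([7, 12, -4, 9, 8, 7, 10]) -> 49  [called from main, line 33]
  process_batch(30, 49) -> 1  [called from main, line 35]
Log line origins:
  1: emitted by main (line 30)
  2: emitted by map_offsets (line 8)
  3: emitted by index_entries (line 2)
  4: emitted by map_offsets (line 10)
  5: emitted by main (line 32)
  6-12: emitted by merge_totals (line 18)
  13: emitted by main (line 34)
  14: emitted by process_batch (line 22)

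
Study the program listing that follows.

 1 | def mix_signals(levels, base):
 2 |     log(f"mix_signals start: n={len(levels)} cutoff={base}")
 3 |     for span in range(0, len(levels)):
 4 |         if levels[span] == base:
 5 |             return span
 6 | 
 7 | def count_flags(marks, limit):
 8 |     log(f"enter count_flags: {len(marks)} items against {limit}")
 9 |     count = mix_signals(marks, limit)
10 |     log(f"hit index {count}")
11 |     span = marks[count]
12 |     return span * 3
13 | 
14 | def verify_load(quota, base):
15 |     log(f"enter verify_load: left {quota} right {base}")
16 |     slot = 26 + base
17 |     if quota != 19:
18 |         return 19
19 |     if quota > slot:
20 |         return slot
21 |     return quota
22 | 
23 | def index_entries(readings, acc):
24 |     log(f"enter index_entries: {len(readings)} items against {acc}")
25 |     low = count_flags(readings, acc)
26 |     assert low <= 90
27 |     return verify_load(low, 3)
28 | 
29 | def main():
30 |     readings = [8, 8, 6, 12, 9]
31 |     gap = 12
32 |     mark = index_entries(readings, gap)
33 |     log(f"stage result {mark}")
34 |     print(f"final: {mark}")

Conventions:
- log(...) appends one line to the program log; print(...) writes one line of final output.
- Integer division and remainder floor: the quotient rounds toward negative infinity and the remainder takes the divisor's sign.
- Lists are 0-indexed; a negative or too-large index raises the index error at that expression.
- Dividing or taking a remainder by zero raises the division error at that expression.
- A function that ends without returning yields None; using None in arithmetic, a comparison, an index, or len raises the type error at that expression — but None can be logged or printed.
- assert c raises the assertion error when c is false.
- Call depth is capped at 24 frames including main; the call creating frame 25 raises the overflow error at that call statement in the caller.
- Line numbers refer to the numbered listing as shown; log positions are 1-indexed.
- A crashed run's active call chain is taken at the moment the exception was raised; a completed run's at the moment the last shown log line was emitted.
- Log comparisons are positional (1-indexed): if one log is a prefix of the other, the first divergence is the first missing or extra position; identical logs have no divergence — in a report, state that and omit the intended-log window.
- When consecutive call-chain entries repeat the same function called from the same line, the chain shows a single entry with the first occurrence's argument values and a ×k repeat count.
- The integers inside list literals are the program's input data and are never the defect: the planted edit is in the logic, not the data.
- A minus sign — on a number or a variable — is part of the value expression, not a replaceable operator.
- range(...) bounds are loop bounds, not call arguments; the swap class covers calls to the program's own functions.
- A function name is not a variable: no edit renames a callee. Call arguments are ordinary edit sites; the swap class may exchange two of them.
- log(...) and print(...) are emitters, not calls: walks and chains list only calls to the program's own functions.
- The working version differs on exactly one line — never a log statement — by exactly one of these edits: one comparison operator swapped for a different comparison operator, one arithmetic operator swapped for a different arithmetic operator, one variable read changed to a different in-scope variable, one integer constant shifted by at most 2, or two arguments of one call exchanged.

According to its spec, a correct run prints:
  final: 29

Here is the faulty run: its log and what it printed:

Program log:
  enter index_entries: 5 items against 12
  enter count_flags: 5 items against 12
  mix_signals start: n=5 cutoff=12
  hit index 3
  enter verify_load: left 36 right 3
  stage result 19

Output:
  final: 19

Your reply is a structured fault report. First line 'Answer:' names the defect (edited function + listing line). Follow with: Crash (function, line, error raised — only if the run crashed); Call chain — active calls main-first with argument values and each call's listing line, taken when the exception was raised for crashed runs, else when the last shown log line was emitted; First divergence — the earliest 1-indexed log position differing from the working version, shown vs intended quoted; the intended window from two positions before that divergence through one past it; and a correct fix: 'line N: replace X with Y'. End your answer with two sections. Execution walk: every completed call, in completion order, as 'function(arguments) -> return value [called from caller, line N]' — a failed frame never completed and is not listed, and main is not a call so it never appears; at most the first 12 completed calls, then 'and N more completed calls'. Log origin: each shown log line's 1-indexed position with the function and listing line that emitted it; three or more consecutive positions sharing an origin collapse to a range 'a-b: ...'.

Answer: the defect is in verify_load at line 17.
The tell: The log first diverges at position 6: the faulty run prints 'stage result 19' where the working version prints 'stage result 29'.
Call chain: main.
First divergence: position 6; shown 'stage result 19' vs intended 'stage result 29'.
Intended log window:
  4: hit index 3
  5: enter verify_load: left 36 right 3
  6: stage result 29
Execution walk:
  mix_signals([8, 8, 6, 12, 9], 12) -> 3  [called from count_flags, line 9]
  count_flags([8, 8, 6, 12, 9], 12) -> 36  [called from index_entries, line 25]
  verify_load(36, 3) -> 19  [called from index_entries, line 27]
  index_entries([8, 8, 6, 12, 9], 12) -> 19  [called from main, line 32]
Origin of each log line:
  1: emitted by index_entries (line 24)
  2: emitted by count_flags (line 8)
  3: emitted by mix_signals (line 2)
  4: emitted by count_flags (line 10)
  5: emitted by verify_load (line 15)
  6: emitted by main (line 33)
A correct fix: line 17: replace `!=` with `<`.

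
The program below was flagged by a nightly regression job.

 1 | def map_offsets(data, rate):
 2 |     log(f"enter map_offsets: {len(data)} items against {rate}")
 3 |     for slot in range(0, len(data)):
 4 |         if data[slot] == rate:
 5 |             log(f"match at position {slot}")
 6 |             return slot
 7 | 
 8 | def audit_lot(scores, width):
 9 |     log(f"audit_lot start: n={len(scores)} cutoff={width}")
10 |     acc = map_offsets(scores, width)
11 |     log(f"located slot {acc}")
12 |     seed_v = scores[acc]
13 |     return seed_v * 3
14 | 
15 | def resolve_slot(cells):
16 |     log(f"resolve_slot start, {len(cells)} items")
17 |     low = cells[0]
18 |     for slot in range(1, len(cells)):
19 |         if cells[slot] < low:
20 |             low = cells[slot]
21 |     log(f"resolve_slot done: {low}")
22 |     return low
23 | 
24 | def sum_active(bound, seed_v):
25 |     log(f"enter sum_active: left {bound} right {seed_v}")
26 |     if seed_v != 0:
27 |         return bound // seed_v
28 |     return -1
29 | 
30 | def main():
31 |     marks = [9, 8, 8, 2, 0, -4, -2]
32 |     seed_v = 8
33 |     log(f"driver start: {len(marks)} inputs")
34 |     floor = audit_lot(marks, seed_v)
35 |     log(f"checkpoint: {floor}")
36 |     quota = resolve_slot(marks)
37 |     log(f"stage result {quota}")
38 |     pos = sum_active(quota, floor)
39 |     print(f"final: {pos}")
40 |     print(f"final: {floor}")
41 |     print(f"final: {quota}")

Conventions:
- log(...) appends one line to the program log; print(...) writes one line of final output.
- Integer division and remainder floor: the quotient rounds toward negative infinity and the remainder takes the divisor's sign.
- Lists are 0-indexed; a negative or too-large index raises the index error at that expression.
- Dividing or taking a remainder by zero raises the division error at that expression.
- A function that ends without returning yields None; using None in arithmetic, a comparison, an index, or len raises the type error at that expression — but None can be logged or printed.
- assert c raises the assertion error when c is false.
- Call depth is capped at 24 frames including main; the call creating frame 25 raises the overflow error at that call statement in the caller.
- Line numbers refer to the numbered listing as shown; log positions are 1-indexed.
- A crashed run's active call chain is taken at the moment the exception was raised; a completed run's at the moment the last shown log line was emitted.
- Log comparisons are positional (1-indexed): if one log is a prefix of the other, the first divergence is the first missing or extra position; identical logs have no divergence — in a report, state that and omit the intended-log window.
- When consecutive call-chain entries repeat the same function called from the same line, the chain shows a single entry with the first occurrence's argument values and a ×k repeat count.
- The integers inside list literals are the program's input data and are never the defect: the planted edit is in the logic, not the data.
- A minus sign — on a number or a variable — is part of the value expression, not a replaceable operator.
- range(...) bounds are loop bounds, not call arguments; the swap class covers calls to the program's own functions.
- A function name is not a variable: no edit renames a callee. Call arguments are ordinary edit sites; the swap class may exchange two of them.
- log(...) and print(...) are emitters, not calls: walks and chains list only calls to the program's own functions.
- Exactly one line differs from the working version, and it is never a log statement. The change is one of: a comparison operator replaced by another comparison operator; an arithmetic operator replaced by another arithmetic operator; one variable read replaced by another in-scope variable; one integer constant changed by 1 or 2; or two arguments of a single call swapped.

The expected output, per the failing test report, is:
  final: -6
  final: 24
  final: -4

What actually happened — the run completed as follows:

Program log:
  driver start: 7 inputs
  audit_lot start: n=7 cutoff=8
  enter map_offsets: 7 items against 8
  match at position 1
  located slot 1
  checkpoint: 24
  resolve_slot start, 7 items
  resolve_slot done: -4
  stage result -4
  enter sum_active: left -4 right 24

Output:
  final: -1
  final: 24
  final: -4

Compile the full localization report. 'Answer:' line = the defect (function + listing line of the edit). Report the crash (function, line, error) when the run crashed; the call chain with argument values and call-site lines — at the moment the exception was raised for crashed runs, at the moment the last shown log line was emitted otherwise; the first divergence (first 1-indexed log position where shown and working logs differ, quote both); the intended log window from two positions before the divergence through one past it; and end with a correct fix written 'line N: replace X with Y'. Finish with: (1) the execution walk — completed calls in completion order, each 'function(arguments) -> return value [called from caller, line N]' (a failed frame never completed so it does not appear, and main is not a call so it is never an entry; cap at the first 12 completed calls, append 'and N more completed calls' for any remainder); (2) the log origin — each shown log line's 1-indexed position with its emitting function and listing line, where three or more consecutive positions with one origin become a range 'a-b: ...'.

Answer: the defect is in main at line 38.
Key fact: Log line 10 is where behavior first shows: 'enter sum_active: left -4 right 24' appears instead of 'enter sum_active: left 24 right -4'.
Call chain: main -> sum_active(-4, 24) (called at line 38).
First divergence: position 10 — the shown line 'enter sum_active: left -4 right 24' should read 'enter sum_active: left 24 right -4'.
Intended log window:
  8: resolve_slot done: -4
  9: stage result -4
  10: enter sum_active: left 24 right -4
Execution walk:
  map_offsets([9, 8, 8, 2, 0, -4, -2], 8) -> 1  [called from audit_lot, line 10]
  audit_lot([9, 8, 8, 2, 0, -4, -2], 8) -> 24  [called from main, line 34]
  resolve_slot([9, 8, 8, 2, 0, -4, -2]) -> -4  [called from main, line 36]
  sum_active(-4, 24) -> -1  [called from main, line 38]
Log line origins:
  1: from main, line 33
  2: from audit_lot, line 9
  3: from map_offsets, line 2
  4: from map_offsets, line 5
  5: from audit_lot, line 11
  6: from main, line 35
  7: from resolve_slot, line 16
  8: from resolve_slot, line 21
  9: from main, line 37
  10: from sum_active, line 25
A correct fix: line 38: replace `sum_active(quota, floor)` with `sum_active(floor, quota)`.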